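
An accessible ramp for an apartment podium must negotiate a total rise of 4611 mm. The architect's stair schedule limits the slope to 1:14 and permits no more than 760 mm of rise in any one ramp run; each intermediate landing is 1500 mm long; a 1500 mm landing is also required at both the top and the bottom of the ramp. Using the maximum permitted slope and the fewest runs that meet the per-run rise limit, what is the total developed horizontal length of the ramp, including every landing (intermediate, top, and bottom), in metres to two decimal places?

76.55 m

At most 760 each: 4611/760 = 6.07, giving 7 ramp runs. That means 6 intermediate landings.
Ramp run (horizontal) at 1:14: 4611 × 14 = 64554 mm.
Intermediate landings: 6 × 1500 = 9000 mm.
Top and bottom landings: 2 × 1500 = 3000 mm.
Total = 64554 + 9000 + 3000 = 76554 mm.
= 76.55 m.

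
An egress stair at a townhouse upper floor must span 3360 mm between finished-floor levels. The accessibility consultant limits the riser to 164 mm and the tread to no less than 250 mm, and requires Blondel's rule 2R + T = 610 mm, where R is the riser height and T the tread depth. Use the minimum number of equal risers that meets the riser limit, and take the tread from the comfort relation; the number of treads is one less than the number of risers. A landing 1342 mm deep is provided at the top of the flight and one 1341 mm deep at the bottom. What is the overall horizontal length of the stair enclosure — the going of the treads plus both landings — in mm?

3360 / 164 = 20.49, so 21 risers are needed.
R = 3360 ÷ 21 = 160 mm.
Tread T = 610 − 2 × 160 = 290 mm (≥ 250 mm).
21 risers give 20 treads; going = 20 × 290 = 5800 mm.
Add landings: 5800 + 1342 + 1341 = 8483 mm.

8483 mm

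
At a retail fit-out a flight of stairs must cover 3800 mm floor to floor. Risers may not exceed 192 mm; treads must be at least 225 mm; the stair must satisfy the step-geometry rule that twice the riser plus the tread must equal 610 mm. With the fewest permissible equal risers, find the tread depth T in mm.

3800 / 192 = 19.79, so 20 risers are needed.
R = 3800 ÷ 20 = 190 mm.
T = 610 − 2·190 = 230 mm, which satisfies the 225 mm minimum.

230 mm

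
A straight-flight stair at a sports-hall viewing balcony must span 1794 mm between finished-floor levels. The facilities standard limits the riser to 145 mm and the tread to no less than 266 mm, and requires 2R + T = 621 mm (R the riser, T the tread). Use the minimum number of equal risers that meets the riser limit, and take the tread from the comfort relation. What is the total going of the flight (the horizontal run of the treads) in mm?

4140 mm

⌈1794/145⌉ = 13 risers.
R = 1794 ÷ 13 = 138 mm.
T = 621 − 2·138 = 345 mm, which satisfies the 266 mm minimum.
13 risers give 12 treads; going = 12 × 345 = 4140 mm.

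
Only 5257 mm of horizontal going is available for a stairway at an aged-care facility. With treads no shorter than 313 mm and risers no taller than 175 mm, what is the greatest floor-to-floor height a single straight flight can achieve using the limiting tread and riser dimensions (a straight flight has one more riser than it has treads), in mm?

2975 mm

5257 / 313 = 16.80, so 16 treads fit.
Risers = treads + 1 = 17.
Maximum height = 17 × 175 = 2975 mm.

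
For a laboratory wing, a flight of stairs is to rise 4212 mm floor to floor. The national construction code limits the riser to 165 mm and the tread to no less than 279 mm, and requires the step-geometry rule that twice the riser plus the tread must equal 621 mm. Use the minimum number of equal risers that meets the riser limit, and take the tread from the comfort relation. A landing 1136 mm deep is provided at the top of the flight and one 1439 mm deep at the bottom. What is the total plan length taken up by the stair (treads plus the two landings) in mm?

4212 / 165 = 25.53, so 26 risers are needed.
Riser R = 4212 / 26 = 162 mm, within the 165 mm limit.
T = 621 − 2·162 = 297 mm, which satisfies the 279 mm minimum.
Treads = 26 − 1 = 25; going = 25 × 297 = 7425 mm.
Add landings: 7425 + 1136 + 1439 = 10000 mm.

10000 mm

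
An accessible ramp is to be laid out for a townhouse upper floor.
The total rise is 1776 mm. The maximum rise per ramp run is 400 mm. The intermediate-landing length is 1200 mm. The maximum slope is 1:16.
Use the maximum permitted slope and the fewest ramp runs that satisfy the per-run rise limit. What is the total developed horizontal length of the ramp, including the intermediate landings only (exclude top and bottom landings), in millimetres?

33216 mm

⌈1776/400⌉ = 5 ramp runs. That means 4 intermediate landings.
Horizontal run for 1776 mm of rise at 1:16 is 1776 × 16 = 28416 mm.
4 intermediate landings contribute 4 × 1200 = 4800 mm.
Total developed length = 28416 + 4800 = 33216 mm.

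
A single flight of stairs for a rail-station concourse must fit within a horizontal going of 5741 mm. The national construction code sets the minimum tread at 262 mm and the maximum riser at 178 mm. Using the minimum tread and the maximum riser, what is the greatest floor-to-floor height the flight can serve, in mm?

Treads that fit: ⌊5741 / 262⌋ = 21.
Risers = treads + 1 = 22.
Maximum height = 22 × 178 = 3916 mm.

3916 mm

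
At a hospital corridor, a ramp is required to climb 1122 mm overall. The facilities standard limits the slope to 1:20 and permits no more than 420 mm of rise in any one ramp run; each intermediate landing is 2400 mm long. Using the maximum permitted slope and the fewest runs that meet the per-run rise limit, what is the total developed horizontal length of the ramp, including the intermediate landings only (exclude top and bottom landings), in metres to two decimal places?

⌈1122/420⌉ = 3 ramp runs. That means 2 intermediate landings.
Ramp run (horizontal) at 1:20: 1122 × 20 = 22440 mm.
Intermediate landings: 2 × 2400 = 4800 mm.
Total developed length = 22440 + 4800 = 27240 mm.
= 27.24 m.

27.24 m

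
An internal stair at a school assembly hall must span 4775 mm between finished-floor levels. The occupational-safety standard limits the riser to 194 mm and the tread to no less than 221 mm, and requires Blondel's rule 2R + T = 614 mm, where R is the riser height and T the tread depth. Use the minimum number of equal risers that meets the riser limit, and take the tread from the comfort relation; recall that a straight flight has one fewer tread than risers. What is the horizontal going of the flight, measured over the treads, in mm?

At most 194 each: 4775/194 = 24.61, giving 25 risers.
R = 4775 ÷ 25 = 191 mm.
Tread T = 614 − 2 × 191 = 232 mm (≥ 221 mm).
Going = (25 − 1) × 232 = 5568 mm.

5568 mm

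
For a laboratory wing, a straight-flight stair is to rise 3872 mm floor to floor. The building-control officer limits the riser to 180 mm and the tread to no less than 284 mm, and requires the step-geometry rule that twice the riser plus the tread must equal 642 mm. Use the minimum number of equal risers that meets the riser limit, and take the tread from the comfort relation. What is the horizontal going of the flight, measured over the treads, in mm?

6090 mm

At most 180 each: 3872/180 = 21.51, giving 22 risers.
Each riser is 3872/22 = 176 mm (≤ 180 mm).
Tread T = 642 − 2 × 176 = 290 mm (≥ 284 mm).
22 risers give 21 treads; going = 21 × 290 = 6090 mm.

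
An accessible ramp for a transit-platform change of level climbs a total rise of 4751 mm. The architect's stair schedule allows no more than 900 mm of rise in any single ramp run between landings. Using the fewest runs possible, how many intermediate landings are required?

5 intermediate landings

4751 / 900 = 5.28, so 6 ramp runs are needed.
6 runs are separated by 5 intermediate landings.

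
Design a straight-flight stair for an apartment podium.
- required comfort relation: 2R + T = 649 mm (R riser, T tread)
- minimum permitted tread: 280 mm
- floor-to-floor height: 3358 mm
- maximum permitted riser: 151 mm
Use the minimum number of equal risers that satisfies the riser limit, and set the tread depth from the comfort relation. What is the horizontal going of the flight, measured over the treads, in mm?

3358 / 151 = 22.238 → round up to 23 risers.
R = 3358 ÷ 23 = 146 mm.
From 2R + T = 649: T = 649 − 292 = 357 mm.
Treads = 23 − 1 = 22; going = 22 × 357 = 7854 mm.

7854 mm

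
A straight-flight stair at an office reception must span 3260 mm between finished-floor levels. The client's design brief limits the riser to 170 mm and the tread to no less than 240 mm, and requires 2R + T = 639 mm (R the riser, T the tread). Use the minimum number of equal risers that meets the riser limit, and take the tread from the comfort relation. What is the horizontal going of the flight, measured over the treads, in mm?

⌈3260/170⌉ = 20 risers.
Each riser is 3260/20 = 163 mm (≤ 170 mm).
Tread T = 639 − 2 × 163 = 313 mm (≥ 240 mm).
Going = (20 − 1) × 313 = 5947 mm.

5947 mm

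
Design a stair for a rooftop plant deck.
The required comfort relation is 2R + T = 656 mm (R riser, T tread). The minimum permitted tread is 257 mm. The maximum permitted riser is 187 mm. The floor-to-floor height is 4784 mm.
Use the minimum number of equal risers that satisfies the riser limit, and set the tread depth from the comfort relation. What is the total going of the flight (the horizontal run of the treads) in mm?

At most 187 each: 4784/187 = 25.58, giving 26 risers.
R = 4784 ÷ 26 = 184 mm.
From 2R + T = 656: T = 656 − 368 = 288 mm.
26 risers give 25 treads; going = 25 × 288 = 7200 mm.

7200 mm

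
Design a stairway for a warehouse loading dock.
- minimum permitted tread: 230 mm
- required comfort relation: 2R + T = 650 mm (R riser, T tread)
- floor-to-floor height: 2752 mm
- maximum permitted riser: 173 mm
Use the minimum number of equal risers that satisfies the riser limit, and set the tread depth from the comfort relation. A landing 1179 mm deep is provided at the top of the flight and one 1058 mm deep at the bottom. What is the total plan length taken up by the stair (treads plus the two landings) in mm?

⌈2752/173⌉ = 16 risers.
Each riser is 2752/16 = 172 mm (≤ 173 mm).
Tread T = 650 − 2 × 172 = 306 mm (≥ 230 mm).
Treads = 16 − 1 = 15; going = 15 × 306 = 4590 mm.
Add landings: 4590 + 1179 + 1058 = 6827 mm.

6827 mm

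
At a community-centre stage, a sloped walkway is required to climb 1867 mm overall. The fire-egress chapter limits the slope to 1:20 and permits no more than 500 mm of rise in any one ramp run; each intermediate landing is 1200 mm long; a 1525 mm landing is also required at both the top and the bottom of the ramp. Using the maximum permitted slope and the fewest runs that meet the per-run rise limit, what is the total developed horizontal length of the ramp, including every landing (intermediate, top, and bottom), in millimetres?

1867 / 500 = 3.734 → round up to 4 ramp runs. That means 3 intermediate landings.
Horizontal run for 1867 mm of rise at 1:20 is 1867 × 20 = 37340 mm.
Intermediate landings: 3 × 1200 = 3600 mm.
Top and bottom landings: 2 × 1525 = 3050 mm.
Total = 37340 + 3600 + 3050 = 43990 mm.

43990 mm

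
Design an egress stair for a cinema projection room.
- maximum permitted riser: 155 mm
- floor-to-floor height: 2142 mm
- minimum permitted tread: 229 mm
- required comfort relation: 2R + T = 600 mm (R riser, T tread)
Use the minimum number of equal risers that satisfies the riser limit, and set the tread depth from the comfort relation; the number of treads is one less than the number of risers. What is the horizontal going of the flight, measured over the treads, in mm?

2142 / 155 = 13.82, so 14 risers are needed.
Each riser is 2142/14 = 153 mm (≤ 155 mm).
From 2R + T = 600: T = 600 − 306 = 294 mm.
14 risers give 13 treads; going = 13 × 294 = 3822 mm.

3822 mm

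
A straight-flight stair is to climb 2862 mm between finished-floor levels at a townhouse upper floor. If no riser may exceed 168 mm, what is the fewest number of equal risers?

18 risers

⌈2862/168⌉ = 18 risers.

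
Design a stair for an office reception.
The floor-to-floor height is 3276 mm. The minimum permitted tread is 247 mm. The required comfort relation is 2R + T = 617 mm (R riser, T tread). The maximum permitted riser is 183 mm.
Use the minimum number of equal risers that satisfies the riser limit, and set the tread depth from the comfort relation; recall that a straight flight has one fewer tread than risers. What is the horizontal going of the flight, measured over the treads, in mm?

4301 mm

At most 183 each: 3276/183 = 17.90, giving 18 risers.
Riser R = 3276 / 18 = 182 mm, within the 183 mm limit.
Tread T = 617 − 2 × 182 = 253 mm (≥ 247 mm).
18 risers give 17 treads; going = 17 × 253 = 4301 mm.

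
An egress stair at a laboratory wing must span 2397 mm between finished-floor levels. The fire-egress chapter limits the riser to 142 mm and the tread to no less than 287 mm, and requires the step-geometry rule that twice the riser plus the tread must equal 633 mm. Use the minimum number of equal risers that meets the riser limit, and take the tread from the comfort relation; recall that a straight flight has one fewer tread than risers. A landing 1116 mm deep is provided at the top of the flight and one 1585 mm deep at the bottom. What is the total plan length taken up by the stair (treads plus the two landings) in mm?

8317 mm

At most 142 each: 2397/142 = 16.88, giving 17 risers.
R = 2397 ÷ 17 = 141 mm.
Tread T = 633 − 2 × 141 = 351 mm (≥ 287 mm).
Going = (17 − 1) × 351 = 5616 mm.
Add landings: 5616 + 1116 + 1585 = 8317 mm.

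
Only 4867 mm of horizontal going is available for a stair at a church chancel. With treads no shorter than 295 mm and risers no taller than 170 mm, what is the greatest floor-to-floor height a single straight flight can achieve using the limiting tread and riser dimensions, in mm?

2890 mm

Treads that fit: ⌊4867 / 295⌋ = 16.
Risers = treads + 1 = 17.
Maximum height = 17 × 170 = 2890 mm.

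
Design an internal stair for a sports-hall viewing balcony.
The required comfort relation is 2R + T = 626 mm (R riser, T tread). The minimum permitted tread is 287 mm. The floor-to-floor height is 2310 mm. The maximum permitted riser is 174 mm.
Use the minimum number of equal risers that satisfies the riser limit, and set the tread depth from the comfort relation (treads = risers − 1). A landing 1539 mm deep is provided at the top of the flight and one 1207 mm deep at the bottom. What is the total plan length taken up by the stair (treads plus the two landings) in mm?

6594 mm

At most 174 each: 2310/174 = 13.28, giving 14 risers.
Each riser is 2310/14 = 165 mm (≤ 174 mm).
From 2R + T = 626: T = 626 − 330 = 296 mm.
Treads = 14 − 1 = 13; going = 13 × 296 = 3848 mm.
Add landings: 3848 + 1539 + 1207 = 6594 mm.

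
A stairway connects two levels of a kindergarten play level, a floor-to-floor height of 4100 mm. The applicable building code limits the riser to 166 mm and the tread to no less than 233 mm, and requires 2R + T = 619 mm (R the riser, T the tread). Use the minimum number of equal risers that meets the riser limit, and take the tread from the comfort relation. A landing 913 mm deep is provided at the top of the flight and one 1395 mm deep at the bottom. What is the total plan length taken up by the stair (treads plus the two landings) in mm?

⌈4100/166⌉ = 25 risers.
Each riser is 4100/25 = 164 mm (≤ 166 mm).
From 2R + T = 619: T = 619 − 328 = 291 mm.
Treads = 25 − 1 = 24; going = 24 × 291 = 6984 mm.
Add landings: 6984 + 913 + 1395 = 9292 mm.

9292 mm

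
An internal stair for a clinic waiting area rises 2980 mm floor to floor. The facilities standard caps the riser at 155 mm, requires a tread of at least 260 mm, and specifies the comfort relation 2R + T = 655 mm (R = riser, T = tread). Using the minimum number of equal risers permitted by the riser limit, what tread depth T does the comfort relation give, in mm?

357 mm

⌈2980/155⌉ = 20 risers.
Riser R = 2980 / 20 = 149 mm, within the 155 mm limit.
Tread T = 655 − 2 × 149 = 357 mm (≥ 260 mm).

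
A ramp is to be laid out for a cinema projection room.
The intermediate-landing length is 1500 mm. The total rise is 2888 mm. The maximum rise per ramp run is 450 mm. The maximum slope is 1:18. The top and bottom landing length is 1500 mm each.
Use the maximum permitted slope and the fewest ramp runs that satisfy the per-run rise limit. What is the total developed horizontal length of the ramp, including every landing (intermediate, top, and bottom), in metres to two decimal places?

2888 / 450 = 6.42, so 7 ramp runs are needed. That means 6 intermediate landings.
Ramp run (horizontal) at 1:18: 2888 × 18 = 51984 mm.
6 intermediate landings contribute 6 × 1500 = 9000 mm.
Top and bottom landings: 2 × 1500 = 3000 mm.
Total = 51984 + 9000 + 3000 = 63984 mm.
= 63.98 m.

63.98 m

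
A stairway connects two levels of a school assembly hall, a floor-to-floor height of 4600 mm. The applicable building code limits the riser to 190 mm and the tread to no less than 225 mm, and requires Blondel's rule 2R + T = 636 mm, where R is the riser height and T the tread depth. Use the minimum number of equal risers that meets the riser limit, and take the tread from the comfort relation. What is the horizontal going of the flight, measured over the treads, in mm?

6432 mm

At most 190 each: 4600/190 = 24.21, giving 25 risers.
R = 4600 ÷ 25 = 184 mm.
From 2R + T = 636: T = 636 − 368 = 268 mm.
25 risers give 24 treads; going = 24 × 268 = 6432 mm.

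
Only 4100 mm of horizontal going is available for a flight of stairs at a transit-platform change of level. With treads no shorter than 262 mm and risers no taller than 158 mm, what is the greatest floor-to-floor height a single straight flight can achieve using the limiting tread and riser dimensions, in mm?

2528 mm

4100 / 262 = 15.65, so 15 treads fit.
Risers = treads + 1 = 16.
Maximum height = 16 × 158 = 2528 mm.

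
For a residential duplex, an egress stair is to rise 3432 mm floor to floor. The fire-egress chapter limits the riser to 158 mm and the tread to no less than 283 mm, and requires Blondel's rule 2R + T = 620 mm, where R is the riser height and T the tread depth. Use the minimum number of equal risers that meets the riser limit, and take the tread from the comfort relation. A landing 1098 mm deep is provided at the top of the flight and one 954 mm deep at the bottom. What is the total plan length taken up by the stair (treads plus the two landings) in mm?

8520 mm

⌈3432/158⌉ = 22 risers.
Each riser is 3432/22 = 156 mm (≤ 158 mm).
Tread T = 620 − 2 × 156 = 308 mm (≥ 283 mm).
22 risers give 21 treads; going = 21 × 308 = 6468 mm.
Enclosure = 6468 + 1098 + 954 = 8520 mm.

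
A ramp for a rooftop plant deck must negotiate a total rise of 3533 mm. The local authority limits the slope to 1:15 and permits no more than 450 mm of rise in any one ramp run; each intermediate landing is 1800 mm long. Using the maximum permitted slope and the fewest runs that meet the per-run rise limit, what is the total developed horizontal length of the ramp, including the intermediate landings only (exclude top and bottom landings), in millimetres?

65595 mm

3533 / 450 = 7.85, so 8 ramp runs are needed. That means 7 intermediate landings.
Ramp run (horizontal) at 1:15: 3533 × 15 = 52995 mm.
7 intermediate landings contribute 7 × 1800 = 12600 mm.
Total developed length = 52995 + 12600 = 65595 mm.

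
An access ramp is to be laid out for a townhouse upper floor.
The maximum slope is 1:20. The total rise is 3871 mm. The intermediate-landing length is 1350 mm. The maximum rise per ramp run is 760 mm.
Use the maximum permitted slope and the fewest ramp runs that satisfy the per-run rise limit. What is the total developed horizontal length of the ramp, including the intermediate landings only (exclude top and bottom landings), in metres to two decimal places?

84.17 m

At most 760 each: 3871/760 = 5.09, giving 6 ramp runs. That means 5 intermediate landings.
Ramp run (horizontal) at 1:20: 3871 × 20 = 77420 mm.
5 intermediate landings contribute 5 × 1350 = 6750 mm.
Developed length = 77420 + 6750 = 84170 mm.
= 84.17 m.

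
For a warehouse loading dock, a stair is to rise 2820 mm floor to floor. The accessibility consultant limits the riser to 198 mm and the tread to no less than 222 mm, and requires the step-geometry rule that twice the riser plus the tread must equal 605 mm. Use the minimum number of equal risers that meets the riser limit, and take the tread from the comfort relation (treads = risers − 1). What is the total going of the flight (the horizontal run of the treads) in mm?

2820 / 198 = 14.242 → round up to 15 risers.
Riser R = 2820 / 15 = 188 mm, within the 198 mm limit.
T = 605 − 2·188 = 229 mm, which satisfies the 222 mm minimum.
15 risers give 14 treads; going = 14 × 229 = 3206 mm.

3206 mm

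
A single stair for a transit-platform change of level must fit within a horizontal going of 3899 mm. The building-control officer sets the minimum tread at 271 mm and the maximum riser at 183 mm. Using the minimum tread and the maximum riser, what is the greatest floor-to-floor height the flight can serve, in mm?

2745 mm

Treads that fit: ⌊3899 / 271⌋ = 14.
Risers = treads + 1 = 15.
Maximum height = 15 × 183 = 2745 mm.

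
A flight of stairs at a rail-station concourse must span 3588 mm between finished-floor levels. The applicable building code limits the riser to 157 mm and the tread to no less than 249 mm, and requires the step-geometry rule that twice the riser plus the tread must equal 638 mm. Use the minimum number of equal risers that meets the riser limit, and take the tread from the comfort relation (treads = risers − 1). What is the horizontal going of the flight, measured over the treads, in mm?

At most 157 each: 3588/157 = 22.85, giving 23 risers.
R = 3588 ÷ 23 = 156 mm.
T = 638 − 2·156 = 326 mm, which satisfies the 249 mm minimum.
Treads = 23 − 1 = 22; going = 22 × 326 = 7172 mm.

7172 mm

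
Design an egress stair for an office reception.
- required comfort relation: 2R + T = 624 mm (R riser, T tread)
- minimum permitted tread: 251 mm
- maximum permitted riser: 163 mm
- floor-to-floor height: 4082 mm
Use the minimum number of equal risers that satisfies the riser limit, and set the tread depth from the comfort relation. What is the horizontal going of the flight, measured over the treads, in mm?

7750 mm

At most 163 each: 4082/163 = 25.04, giving 26 risers.
Riser R = 4082 / 26 = 157 mm, within the 163 mm limit.
Tread T = 624 − 2 × 157 = 310 mm (≥ 251 mm).
Going = (26 − 1) × 310 = 7750 mm.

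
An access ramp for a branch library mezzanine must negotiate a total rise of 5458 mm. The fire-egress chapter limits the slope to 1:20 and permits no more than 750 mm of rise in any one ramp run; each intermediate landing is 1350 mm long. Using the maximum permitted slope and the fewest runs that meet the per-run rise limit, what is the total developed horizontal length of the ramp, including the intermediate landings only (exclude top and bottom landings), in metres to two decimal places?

118.61 m

5458 / 750 = 7.277 → round up to 8 ramp runs. That means 7 intermediate landings.
Horizontal run for 5458 mm of rise at 1:20 is 5458 × 20 = 109160 mm.
Intermediate landings: 7 × 1350 = 9450 mm.
Developed length = 109160 + 9450 = 118610 mm.
= 118.61 m.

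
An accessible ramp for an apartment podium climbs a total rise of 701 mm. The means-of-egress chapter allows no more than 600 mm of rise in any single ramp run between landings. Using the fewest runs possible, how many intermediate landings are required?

701 / 600 = 1.168 → round up to 2 ramp runs.
2 runs are separated by 1 intermediate landings.

1 intermediate landings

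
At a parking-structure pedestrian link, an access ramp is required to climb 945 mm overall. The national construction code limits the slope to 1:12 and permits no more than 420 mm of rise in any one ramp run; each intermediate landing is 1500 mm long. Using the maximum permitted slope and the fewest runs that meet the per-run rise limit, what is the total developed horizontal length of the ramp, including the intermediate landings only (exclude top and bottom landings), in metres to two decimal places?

⌈945/420⌉ = 3 ramp runs. That means 2 intermediate landings.
Horizontal run for 945 mm of rise at 1:12 is 945 × 12 = 11340 mm.
Intermediate landings: 2 × 1500 = 3000 mm.
Total developed length = 11340 + 3000 = 14340 mm.
= 14.34 m.

14.34 m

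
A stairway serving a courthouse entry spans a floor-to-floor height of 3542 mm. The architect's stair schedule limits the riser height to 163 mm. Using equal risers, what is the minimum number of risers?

22 risers

⌈3542/163⌉ = 22 risers.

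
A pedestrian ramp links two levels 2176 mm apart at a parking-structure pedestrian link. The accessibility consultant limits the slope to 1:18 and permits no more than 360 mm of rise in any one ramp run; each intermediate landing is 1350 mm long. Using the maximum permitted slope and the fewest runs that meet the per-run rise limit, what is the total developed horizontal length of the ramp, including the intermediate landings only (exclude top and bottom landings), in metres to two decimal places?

47.27 m

2176 / 360 = 6.044 → round up to 7 ramp runs. That means 6 intermediate landings.
Ramp run (horizontal) at 1:18: 2176 × 18 = 39168 mm.
Intermediate landings: 6 × 1350 = 8100 mm.
Total developed length = 39168 + 8100 = 47268 mm.
= 47.27 m.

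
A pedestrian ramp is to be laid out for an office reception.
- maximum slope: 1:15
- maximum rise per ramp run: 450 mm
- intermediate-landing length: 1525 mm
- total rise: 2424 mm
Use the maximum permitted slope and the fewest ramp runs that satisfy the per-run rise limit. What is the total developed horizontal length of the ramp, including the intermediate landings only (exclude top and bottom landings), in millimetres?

43985 mm

2424 / 450 = 5.39, so 6 ramp runs are needed. That means 5 intermediate landings.
Horizontal run for 2424 mm of rise at 1:15 is 2424 × 15 = 36360 mm.
5 intermediate landings contribute 5 × 1525 = 7625 mm.
Total developed length = 36360 + 7625 = 43985 mm.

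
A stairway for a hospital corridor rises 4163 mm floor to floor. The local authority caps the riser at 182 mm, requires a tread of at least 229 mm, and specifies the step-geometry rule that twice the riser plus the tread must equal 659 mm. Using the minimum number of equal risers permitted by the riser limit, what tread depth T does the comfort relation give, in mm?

4163 / 182 = 22.87, so 23 risers are needed.
Riser R = 4163 / 23 = 181 mm, within the 182 mm limit.
T = 659 − 2·181 = 297 mm, which satisfies the 229 mm minimum.

297 mm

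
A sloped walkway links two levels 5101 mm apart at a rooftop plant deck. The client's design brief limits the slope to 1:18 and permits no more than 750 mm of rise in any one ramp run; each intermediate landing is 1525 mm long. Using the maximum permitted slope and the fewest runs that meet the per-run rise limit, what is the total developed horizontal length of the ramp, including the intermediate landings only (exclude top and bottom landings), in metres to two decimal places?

100.97 m

At most 750 each: 5101/750 = 6.80, giving 7 ramp runs. That means 6 intermediate landings.
Ramp run (horizontal) at 1:18: 5101 × 18 = 91818 mm.
Intermediate landings: 6 × 1525 = 9150 mm.
Total developed length = 91818 + 9150 = 100968 mm.
= 100.97 m.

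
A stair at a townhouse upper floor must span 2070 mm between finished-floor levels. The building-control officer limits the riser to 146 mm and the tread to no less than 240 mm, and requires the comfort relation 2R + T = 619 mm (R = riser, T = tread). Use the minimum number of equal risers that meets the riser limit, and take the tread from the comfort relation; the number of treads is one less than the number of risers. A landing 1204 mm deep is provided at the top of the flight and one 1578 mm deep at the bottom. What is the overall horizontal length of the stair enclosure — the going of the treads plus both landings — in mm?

2070 / 146 = 14.18, so 15 risers are needed.
Each riser is 2070/15 = 138 mm (≤ 146 mm).
T = 619 − 2·138 = 343 mm, which satisfies the 240 mm minimum.
Going = (15 − 1) × 343 = 4802 mm.
Add landings: 4802 + 1204 + 1578 = 7584 mm.

7584 mm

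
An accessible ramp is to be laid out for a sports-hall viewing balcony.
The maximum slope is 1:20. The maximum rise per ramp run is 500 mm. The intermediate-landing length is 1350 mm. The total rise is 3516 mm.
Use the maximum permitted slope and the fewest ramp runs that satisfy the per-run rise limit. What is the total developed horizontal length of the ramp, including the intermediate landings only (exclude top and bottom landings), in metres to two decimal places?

79.77 m

3516 / 500 = 7.03, so 8 ramp runs are needed. That means 7 intermediate landings.
Ramp run (horizontal) at 1:20: 3516 × 20 = 70320 mm.
Intermediate landings: 7 × 1350 = 9450 mm.
Developed length = 70320 + 9450 = 79770 mm.
= 79.77 m.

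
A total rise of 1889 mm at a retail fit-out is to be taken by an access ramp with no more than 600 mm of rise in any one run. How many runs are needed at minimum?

1889 / 600 = 3.148 → round up to 4 ramp runs.

4 runs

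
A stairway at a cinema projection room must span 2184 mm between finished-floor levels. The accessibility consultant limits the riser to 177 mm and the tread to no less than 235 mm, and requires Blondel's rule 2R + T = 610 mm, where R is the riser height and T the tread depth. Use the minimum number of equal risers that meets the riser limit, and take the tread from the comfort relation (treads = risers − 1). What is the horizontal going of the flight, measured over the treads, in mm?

At most 177 each: 2184/177 = 12.34, giving 13 risers.
R = 2184 ÷ 13 = 168 mm.
From 2R + T = 610: T = 610 − 336 = 274 mm.
Treads = 13 − 1 = 12; going = 12 × 274 = 3288 mm.

3288 mm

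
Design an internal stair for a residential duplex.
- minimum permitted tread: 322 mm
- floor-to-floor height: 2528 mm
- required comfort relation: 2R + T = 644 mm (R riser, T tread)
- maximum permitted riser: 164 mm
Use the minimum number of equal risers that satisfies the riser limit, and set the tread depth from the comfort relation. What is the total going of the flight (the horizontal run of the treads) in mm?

4920 mm

2528 / 164 = 15.415 → round up to 16 risers.
Riser R = 2528 / 16 = 158 mm, within the 164 mm limit.
Tread T = 644 − 2 × 158 = 328 mm (≥ 322 mm).
Treads = 16 − 1 = 15; going = 15 × 328 = 4920 mm.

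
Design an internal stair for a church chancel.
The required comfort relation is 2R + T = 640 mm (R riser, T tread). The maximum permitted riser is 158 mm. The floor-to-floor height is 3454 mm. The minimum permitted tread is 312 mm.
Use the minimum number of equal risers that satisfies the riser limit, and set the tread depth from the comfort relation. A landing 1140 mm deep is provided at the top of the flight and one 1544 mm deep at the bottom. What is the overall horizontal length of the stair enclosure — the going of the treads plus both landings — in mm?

9530 mm

3454 / 158 = 21.861 → round up to 22 risers.
R = 3454 ÷ 22 = 157 mm.
Tread T = 640 − 2 × 157 = 326 mm (≥ 312 mm).
Going = (22 − 1) × 326 = 6846 mm.
Enclosure = 6846 + 1140 + 1544 = 9530 mm.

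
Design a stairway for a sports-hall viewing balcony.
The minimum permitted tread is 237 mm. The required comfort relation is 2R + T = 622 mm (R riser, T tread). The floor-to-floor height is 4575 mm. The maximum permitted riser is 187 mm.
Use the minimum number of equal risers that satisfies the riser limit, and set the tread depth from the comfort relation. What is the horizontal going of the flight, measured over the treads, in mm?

4575 / 187 = 24.465 → round up to 25 risers.
Riser R = 4575 / 25 = 183 mm, within the 187 mm limit.
From 2R + T = 622: T = 622 − 366 = 256 mm.
Going = (25 − 1) × 256 = 6144 mm.

6144 mm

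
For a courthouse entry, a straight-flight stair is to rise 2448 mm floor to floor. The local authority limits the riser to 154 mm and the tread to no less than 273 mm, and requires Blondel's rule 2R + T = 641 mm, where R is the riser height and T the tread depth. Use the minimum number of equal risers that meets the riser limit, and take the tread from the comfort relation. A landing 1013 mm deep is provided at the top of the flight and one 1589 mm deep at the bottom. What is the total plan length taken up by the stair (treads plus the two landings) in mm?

7627 mm

⌈2448/154⌉ = 16 risers.
R = 2448 ÷ 16 = 153 mm.
T = 641 − 2·153 = 335 mm, which satisfies the 273 mm minimum.
Treads = 16 − 1 = 15; going = 15 × 335 = 5025 mm.
Add landings: 5025 + 1013 + 1589 = 7627 mm.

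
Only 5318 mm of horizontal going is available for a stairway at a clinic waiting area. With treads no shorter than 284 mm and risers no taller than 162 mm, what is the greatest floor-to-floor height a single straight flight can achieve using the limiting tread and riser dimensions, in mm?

5318 / 284 = 18.73, so 18 treads fit.
Risers = treads + 1 = 19.
Maximum height = 19 × 162 = 3078 mm.

3078 mm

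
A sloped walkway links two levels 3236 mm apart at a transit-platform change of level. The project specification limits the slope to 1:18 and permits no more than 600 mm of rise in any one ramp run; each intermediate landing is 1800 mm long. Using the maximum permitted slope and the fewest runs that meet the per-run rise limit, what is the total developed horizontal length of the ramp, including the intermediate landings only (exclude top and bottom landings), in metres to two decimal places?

3236 / 600 = 5.393 → round up to 6 ramp runs. That means 5 intermediate landings.
Horizontal run for 3236 mm of rise at 1:18 is 3236 × 18 = 58248 mm.
Intermediate landings: 5 × 1800 = 9000 mm.
Developed length = 58248 + 9000 = 67248 mm.
= 67.25 m.

67.25 m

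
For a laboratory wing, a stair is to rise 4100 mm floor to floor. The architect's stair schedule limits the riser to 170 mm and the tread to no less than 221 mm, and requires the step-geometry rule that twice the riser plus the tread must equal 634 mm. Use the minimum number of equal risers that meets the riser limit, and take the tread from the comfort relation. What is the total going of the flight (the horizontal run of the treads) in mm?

7344 mm

⌈4100/170⌉ = 25 risers.
R = 4100 ÷ 25 = 164 mm.
Tread T = 634 − 2 × 164 = 306 mm (≥ 221 mm).
Treads = 25 − 1 = 24; going = 24 × 306 = 7344 mm.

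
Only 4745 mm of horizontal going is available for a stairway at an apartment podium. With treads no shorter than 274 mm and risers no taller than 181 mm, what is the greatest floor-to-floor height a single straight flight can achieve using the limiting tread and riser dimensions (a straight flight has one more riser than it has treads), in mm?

Treads that fit: ⌊4745 / 274⌋ = 17.
Risers = treads + 1 = 18.
Maximum height = 18 × 181 = 3258 mm.

3258 mm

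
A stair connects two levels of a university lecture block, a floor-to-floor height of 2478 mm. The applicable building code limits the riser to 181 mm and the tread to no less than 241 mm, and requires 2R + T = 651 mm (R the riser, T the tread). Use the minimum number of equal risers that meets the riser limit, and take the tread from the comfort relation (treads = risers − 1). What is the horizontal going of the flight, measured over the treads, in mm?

2478 / 181 = 13.69, so 14 risers are needed.
R = 2478 ÷ 14 = 177 mm.
T = 651 − 2·177 = 297 mm, which satisfies the 241 mm minimum.
14 risers give 13 treads; going = 13 × 297 = 3861 mm.

3861 mm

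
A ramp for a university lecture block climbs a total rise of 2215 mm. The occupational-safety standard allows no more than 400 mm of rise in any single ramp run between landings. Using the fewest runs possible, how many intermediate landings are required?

2215 / 400 = 5.537 → round up to 6 ramp runs.
6 runs are separated by 5 intermediate landings.

5 intermediate landings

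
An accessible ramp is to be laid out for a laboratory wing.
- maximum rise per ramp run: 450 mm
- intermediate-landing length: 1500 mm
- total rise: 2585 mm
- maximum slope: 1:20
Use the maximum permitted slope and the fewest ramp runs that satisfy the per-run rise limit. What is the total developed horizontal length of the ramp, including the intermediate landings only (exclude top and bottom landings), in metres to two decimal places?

59.20 m

2585 / 450 = 5.74, so 6 ramp runs are needed. That means 5 intermediate landings.
Ramp run (horizontal) at 1:20: 2585 × 20 = 51700 mm.
5 intermediate landings contribute 5 × 1500 = 7500 mm.
Developed length = 51700 + 7500 = 59200 mm.
= 59.20 m.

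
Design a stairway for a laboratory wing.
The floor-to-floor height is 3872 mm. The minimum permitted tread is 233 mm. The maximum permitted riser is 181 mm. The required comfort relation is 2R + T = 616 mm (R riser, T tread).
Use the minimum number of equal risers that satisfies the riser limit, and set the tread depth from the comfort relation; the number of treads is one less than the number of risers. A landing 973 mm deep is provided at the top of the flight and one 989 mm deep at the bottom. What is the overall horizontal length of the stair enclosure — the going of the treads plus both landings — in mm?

3872 / 181 = 21.392 → round up to 22 risers.
Riser R = 3872 / 22 = 176 mm, within the 181 mm limit.
From 2R + T = 616: T = 616 − 352 = 264 mm.
Going = (22 − 1) × 264 = 5544 mm.
Enclosure = 5544 + 973 + 989 = 7506 mm.

7506 mm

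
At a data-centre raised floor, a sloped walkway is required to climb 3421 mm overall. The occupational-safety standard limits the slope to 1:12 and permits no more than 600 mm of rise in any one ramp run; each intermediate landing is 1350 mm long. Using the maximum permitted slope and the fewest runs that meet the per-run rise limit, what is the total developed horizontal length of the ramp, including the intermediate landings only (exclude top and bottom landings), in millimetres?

47802 mm

3421 / 600 = 5.702 → round up to 6 ramp runs. That means 5 intermediate landings.
Horizontal run for 3421 mm of rise at 1:12 is 3421 × 12 = 41052 mm.
5 intermediate landings contribute 5 × 1350 = 6750 mm.
Developed length = 41052 + 6750 = 47802 mm.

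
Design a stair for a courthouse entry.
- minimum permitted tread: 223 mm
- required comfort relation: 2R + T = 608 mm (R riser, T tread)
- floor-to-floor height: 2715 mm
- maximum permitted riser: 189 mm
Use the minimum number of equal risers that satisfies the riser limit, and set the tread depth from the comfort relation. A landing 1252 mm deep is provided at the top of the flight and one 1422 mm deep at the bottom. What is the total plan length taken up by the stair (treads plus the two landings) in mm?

2715 / 189 = 14.37, so 15 risers are needed.
Each riser is 2715/15 = 181 mm (≤ 189 mm).
T = 608 − 2·181 = 246 mm, which satisfies the 223 mm minimum.
Treads = 15 − 1 = 14; going = 14 × 246 = 3444 mm.
Enclosure = 3444 + 1252 + 1422 = 6118 mm.

6118 mm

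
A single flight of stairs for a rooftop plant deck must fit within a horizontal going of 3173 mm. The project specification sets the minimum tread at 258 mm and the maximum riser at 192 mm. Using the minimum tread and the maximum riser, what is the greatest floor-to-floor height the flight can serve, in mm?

2496 mm

Treads that fit: ⌊3173 / 258⌋ = 12.
Risers = treads + 1 = 13.
Maximum height = 13 × 192 = 2496 mm.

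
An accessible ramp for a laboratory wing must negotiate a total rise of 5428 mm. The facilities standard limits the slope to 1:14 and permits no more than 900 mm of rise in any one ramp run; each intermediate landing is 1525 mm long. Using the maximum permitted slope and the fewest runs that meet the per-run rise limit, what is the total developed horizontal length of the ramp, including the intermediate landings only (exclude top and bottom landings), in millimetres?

5428 / 900 = 6.03, so 7 ramp runs are needed. That means 6 intermediate landings.
Ramp run (horizontal) at 1:14: 5428 × 14 = 75992 mm.
6 intermediate landings contribute 6 × 1525 = 9150 mm.
Developed length = 75992 + 9150 = 85142 mm.

85142 mm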